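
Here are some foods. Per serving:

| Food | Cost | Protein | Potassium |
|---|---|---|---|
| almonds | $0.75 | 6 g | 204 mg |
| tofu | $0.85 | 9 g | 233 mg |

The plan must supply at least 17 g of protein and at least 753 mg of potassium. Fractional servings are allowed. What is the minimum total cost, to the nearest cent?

$2.75

An LP optimum is at a vertex; with two nutrient constraints at most two foods are used. Check each candidate.
almonds only: max(17/6, 753/204) = 3.691 servings → $2.77.
tofu only: max(17/9, 753/233) = 3.232 servings → $2.75.
almonds + tofu with both targets exact would need a negative amount; discard.
So the least-cost plan costs $2.75.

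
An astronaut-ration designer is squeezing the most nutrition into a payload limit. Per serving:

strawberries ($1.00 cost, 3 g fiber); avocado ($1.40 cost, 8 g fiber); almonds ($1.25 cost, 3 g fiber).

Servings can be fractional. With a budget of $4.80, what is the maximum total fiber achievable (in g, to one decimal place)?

27.4 g

Fiber per dollar: avocado 5.714, strawberries 3, almonds 2.4.
With no serving limits, spend the whole cost allowance on avocado: $4.80 / $1.40 × 8 g = 27.4 g.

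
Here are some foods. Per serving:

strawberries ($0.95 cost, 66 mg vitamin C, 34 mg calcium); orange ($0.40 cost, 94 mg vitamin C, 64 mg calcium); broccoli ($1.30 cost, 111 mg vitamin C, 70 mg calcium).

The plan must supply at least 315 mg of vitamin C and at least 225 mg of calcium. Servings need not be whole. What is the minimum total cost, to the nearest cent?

For a min-cost LP with two ≥-constraints, a basic feasible solution has at most two positive variables.
strawberries only: max(315/66, 225/34) = 6.618 servings → $6.29.
orange only: max(315/94, 225/64) = 3.516 servings → $1.41.
broccoli only: max(315/111, 225/70) = 3.214 servings → $4.18.
strawberries + orange: the both-tight solution has a negative serving — not a feasible corner.
strawberries + broccoli: intersection lies outside the first quadrant.
orange + broccoli with both targets exact would need a negative amount; discard.
So the least-cost plan costs $1.41.

$1.41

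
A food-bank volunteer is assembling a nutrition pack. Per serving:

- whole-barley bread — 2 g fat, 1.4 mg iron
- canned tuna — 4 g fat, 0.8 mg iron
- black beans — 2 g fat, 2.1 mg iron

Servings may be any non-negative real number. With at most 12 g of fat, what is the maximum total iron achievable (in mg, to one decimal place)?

12.6 mg

Iron per g fat: black beans 1.05, whole-barley bread 0.7, canned tuna 0.2.
With no serving limits, spend the whole fat allowance on black beans: 12 g / 2 g × 2.1 mg = 12.6 mg.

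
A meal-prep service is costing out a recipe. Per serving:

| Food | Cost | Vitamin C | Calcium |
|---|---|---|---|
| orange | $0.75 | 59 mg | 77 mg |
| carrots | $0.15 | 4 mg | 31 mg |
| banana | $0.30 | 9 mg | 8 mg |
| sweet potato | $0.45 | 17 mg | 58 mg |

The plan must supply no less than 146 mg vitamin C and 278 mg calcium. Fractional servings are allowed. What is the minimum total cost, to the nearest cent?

$2.19

A basic optimal solution has at most two foods positive. Try each food alone and each pair with both targets met exactly.
orange only: max(146/59, 278/77) = 3.61 servings → $2.71.
carrots only: max(146/4, 278/31) = 36.5 servings → $5.47.
banana only: max(146/9, 278/8) = 34.75 servings → $10.43.
sweet potato only: max(146/17, 278/58) = 8.588 servings → $3.86.
orange + carrots with both tight: 2.245 servings and 3.393 servings → $2.19.
orange + banana: the both-tight solution has a negative serving — not a feasible corner.
orange + sweet potato with both tight: 1.771 servings and 2.442 servings → $2.43.
carrots + banana with both tight: 5.401 servings and 13.82 servings → $4.96.
carrots + sweet potato: the both-tight solution has a negative serving — not a feasible corner.
banana + sweet potato with both tight: 9.694 servings and 3.456 servings → $4.46.
So the least-cost plan costs $2.19.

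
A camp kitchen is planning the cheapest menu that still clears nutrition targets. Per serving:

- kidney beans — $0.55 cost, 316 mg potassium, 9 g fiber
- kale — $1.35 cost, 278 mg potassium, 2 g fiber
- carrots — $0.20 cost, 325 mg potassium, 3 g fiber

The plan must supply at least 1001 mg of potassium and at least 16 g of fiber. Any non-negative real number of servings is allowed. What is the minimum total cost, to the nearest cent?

At the optimum either one food covers both requirements or two foods hit both targets exactly; no other combination can be cheaper.
kidney beans only: max(1001/316, 16/9) = 3.168 servings → $1.74.
kale only: max(1001/278, 16/2) = 8 servings → $10.80.
carrots only: max(1001/325, 16/3) = 5.333 servings → $1.07.
kidney beans + kale with both tight: 1.308 servings and 2.114 servings → $3.57.
kidney beans + carrots with both tight: 1.111 servings and 1.999 servings → $1.01.
kale + carrots: the both-tight solution has a negative serving — not a feasible corner.
So the least-cost plan costs $1.01.

$1.01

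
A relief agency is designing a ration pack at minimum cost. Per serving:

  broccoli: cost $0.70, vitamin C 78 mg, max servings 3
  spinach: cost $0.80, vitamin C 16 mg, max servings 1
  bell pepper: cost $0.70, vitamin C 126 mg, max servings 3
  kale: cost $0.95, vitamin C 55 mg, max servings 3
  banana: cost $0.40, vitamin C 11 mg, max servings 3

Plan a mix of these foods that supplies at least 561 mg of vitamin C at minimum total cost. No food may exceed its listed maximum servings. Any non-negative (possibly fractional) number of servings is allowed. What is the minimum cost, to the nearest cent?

$3.74

Cost per mg of vitamin C: bell pepper $0.0056, broccoli $0.0090, kale $0.0173, banana $0.0364, spinach $0.0500.
Take 3 servings of bell pepper: +378.0 mg vitamin C for $2.10 (total $2.10, still need 183.0 mg).
Take 2.346 servings of broccoli: +183.0 mg vitamin C for $1.64 (total $3.74, still need 0.0 mg).
Filling from the cheapest source first is optimal under one linear minimum: $3.74.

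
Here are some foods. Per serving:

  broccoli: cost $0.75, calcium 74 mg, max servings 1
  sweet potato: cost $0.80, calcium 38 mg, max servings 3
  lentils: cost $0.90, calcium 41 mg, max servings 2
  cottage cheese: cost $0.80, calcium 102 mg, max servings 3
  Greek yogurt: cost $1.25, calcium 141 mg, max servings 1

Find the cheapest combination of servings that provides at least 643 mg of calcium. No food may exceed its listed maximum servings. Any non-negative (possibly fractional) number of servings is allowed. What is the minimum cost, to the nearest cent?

$6.98

Cost per mg of calcium: cottage cheese $0.0078, Greek yogurt $0.0089, broccoli $0.0101, sweet potato $0.0211, lentils $0.0220.
Take 3 servings of cottage cheese: +306.0 mg calcium for $2.40 (total $2.40, still need 337.0 mg).
Take 1 serving of Greek yogurt: +141.0 mg calcium for $1.25 (total $3.65, still need 196.0 mg).
Take 1 serving of broccoli: +74.0 mg calcium for $0.75 (total $4.40, still need 122.0 mg).
Take 3 servings of sweet potato: +114.0 mg calcium for $2.40 (total $6.80, still need 8.0 mg).
Take 0.1951 servings of lentils: +8.0 mg calcium for $0.18 (total $6.98, still need 0.0 mg).
Greedy by cheapest-per-mg is optimal for a single linear constraint, so the minimum cost is $6.98.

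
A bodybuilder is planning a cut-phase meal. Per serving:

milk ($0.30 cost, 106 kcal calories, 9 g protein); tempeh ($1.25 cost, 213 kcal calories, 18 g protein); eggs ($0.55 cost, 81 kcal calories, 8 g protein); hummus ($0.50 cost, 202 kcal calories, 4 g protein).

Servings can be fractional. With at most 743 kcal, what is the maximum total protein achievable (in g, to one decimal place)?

73.4 g

Protein per kcal: eggs 0.09877, milk 0.08491, tempeh 0.08451, hummus 0.0198.
With no serving limits, spend the whole calories allowance on eggs: 743 kcal / 81 kcal × 8 g = 73.4 g.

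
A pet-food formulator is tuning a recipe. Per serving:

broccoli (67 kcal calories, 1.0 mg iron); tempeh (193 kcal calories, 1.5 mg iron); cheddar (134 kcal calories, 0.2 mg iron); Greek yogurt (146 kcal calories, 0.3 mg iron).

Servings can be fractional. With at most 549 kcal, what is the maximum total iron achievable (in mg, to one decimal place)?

Iron per kcal: broccoli 0.01493, tempeh 0.007772, Greek yogurt 0.002055, cheddar 0.001493.
With no serving limits, spend the whole calories allowance on broccoli: 549 kcal / 67 kcal × 1.0 mg = 8.2 mg.

8.2 mg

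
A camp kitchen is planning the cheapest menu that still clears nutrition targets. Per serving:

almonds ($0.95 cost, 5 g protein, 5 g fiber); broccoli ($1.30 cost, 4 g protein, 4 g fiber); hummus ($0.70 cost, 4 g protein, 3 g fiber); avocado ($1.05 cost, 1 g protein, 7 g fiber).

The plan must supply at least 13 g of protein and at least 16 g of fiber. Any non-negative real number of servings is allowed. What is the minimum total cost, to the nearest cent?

$2.90

Compare the cost at each extreme point of the feasible region.
almonds only: max(13/5, 16/5) = 3.2 servings → $3.04.
broccoli only: max(13/4, 16/4) = 4 servings → $5.20.
hummus only: max(13/4, 16/3) = 5.333 servings → $3.73.
avocado only: max(13/1, 16/7) = 13 servings → $13.65.
almonds + broccoli (both tight): parallel constraints — no distinct corner.
almonds + hummus: the both-tight solution has a negative serving — not a feasible corner.
almonds + avocado with both tight: 2.5 servings and 0.5 servings → $2.90.
broccoli + hummus: intersection lies outside the first quadrant.
broccoli + avocado with both tight: 3.125 servings and 0.5 servings → $4.59.
hummus + avocado with both tight: 3 servings and 1 serving → $3.15.
So the least-cost plan costs $2.90.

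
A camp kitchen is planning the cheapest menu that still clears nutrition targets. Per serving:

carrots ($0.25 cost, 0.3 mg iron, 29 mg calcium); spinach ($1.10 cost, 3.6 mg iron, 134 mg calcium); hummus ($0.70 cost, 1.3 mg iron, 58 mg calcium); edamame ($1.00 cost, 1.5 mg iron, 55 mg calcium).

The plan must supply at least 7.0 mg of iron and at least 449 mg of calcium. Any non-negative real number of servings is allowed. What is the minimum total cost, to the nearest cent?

$3.69

Compare the cost at each extreme point of the feasible region.
carrots only: max(7.0/0.3, 449/29) = 23.33 servings → $5.83.
spinach only: max(7.0/3.6, 449/134) = 3.351 servings → $3.69.
hummus only: max(7.0/1.3, 449/58) = 7.741 servings → $5.42.
edamame only: max(7.0/1.5, 449/55) = 8.164 servings → $8.16.
carrots + spinach with both tight: 10.57 servings and 1.064 servings → $3.81.
carrots + hummus with both tight: 8.754 servings and 3.365 servings → $4.54.
carrots + edamame with both tight: 10.69 servings and 2.53 servings → $5.20.
spinach + hummus: intersection lies outside the first quadrant.
spinach + edamame: intersection lies outside the first quadrant.
hummus + edamame: intersection lies outside the first quadrant.
The minimum over all feasible corners is $3.69.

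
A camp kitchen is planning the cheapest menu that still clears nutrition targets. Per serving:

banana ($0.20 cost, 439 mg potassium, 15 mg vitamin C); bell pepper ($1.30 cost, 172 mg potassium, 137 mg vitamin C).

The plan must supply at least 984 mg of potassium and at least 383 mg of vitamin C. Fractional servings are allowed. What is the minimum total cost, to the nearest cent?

$3.70

At the optimum either one food covers both requirements or two foods hit both targets exactly; no other combination can be cheaper.
banana only: max(984/439, 383/15) = 25.53 servings → $5.11.
bell pepper only: max(984/172, 383/137) = 5.721 servings → $7.44.
banana + bell pepper with both tight: 1.198 servings and 2.665 servings → $3.70.
Cheapest feasible corner: $3.70.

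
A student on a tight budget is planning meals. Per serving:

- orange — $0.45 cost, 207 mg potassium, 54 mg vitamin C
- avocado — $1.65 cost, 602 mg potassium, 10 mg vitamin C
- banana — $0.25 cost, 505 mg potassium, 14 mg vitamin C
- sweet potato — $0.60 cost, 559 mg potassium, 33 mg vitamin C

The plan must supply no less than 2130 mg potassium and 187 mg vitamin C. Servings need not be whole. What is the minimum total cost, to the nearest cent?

Compare the cost at each extreme point of the feasible region.
orange only: max(2130/207, 187/54) = 10.29 servings → $4.63.
avocado only: max(2130/602, 187/10) = 18.7 servings → $30.86.
banana only: max(2130/505, 187/14) = 13.36 servings → $3.34.
sweet potato only: max(2130/559, 187/33) = 5.667 servings → $3.40.
orange + avocado with both tight: 2.999 servings and 2.507 servings → $5.49.
orange + banana with both tight: 2.651 servings and 3.131 servings → $1.98.
orange + sweet potato with both tight: 1.466 servings and 3.267 servings → $2.62.
avocado + banana with both targets exact would need a negative amount; discard.
avocado + sweet potato with both targets exact would need a negative amount; discard.
banana + sweet potato with both targets exact would need a negative amount; discard.
The minimum over all feasible corners is $1.98.

$1.98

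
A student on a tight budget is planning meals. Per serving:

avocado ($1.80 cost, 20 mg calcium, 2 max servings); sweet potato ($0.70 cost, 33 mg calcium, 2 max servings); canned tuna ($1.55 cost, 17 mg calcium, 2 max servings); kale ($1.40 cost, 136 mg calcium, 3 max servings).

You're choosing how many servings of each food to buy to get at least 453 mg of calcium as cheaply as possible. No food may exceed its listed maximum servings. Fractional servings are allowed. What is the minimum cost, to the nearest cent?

$5.15

Cost per mg of calcium: kale $0.0103, sweet potato $0.0212, avocado $0.0900, canned tuna $0.0912.
Take 3 servings of kale: +408.0 mg calcium for $4.20 (total $4.20, still need 45.0 mg).
Take 1.364 servings of sweet potato: +45.0 mg calcium for $0.95 (total $5.15, still need 0.0 mg).
Filling from the cheapest source first is optimal under one linear minimum: $5.15.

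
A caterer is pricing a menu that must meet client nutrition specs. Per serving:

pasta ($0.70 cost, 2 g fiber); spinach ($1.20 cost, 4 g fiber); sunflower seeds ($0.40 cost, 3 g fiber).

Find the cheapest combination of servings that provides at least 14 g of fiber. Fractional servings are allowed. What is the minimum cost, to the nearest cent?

Cost per g of fiber: sunflower seeds $0.1333, spinach $0.3000, pasta $0.3500.
With no serving limits, use only sunflower seeds: 14 g / 3 g = 4.667 servings × $0.40 = $1.87.

$1.87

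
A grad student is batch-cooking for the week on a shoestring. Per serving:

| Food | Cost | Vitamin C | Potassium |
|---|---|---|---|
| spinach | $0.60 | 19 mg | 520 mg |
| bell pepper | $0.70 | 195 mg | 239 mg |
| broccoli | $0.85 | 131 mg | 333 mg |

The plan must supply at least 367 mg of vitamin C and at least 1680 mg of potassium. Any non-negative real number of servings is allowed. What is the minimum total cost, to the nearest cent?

spinach only: max(367/19, 1680/520) = 19.32 servings → $11.59.
bell pepper only: max(367/195, 1680/239) = 7.029 servings → $4.92.
broccoli only: max(367/131, 1680/333) = 5.045 servings → $4.29.
spinach + bell pepper with both tight: 2.477 servings and 1.641 servings → $2.63.
spinach + broccoli with both tight: 1.584 servings and 2.572 servings → $3.14.
bell pepper + broccoli: intersection lies outside the first quadrant.
Cheapest feasible corner: $2.63.

$2.63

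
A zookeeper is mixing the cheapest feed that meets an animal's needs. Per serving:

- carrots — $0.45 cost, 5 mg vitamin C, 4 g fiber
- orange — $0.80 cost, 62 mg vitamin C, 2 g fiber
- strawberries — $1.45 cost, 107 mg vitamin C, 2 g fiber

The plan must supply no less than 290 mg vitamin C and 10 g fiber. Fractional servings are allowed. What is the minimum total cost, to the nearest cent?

$3.81

Minimising a linear cost over {vitamin C ≥ 290, fiber ≥ 10, servings ≥ 0} — the optimum is at a vertex, using one or two foods.
carrots only: max(290/5, 10/4) = 58 servings → $26.10.
orange only: max(290/62, 10/2) = 5 servings → $4.00.
strawberries only: max(290/107, 10/2) = 5 servings → $7.25.
carrots + orange with both tight: 0.1681 servings and 4.664 servings → $3.81.
carrots + strawberries with both tight: 1.172 servings and 2.656 servings → $4.38.
orange + strawberries with both targets exact would need a negative amount; discard.
The minimum over all feasible corners is $3.81.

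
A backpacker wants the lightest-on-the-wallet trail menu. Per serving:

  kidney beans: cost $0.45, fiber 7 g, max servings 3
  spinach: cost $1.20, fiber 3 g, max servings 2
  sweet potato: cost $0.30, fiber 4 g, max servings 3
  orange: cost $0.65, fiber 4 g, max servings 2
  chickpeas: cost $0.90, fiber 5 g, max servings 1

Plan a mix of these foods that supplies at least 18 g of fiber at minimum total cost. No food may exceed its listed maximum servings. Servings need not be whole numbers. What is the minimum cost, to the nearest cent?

$1.16

Cost per g of fiber: kidney beans $0.0643, sweet potato $0.0750, orange $0.1625, chickpeas $0.1800, spinach $0.4000.
Take 2.571 servings of kidney beans: +18.0 g fiber for $1.16 (total $1.16, still need 0.0 g).
Filling from the cheapest source first is optimal under one linear minimum: $1.16.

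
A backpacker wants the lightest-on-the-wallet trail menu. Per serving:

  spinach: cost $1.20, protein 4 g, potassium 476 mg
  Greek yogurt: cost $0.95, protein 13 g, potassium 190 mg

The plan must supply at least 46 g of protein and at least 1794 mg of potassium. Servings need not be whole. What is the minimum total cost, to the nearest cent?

$5.80

A basic optimal solution has at most two foods positive. Try each food alone and each pair with both targets met exactly.
spinach only: max(46/4, 1794/476) = 11.5 servings → $13.80.
Greek yogurt only: max(46/13, 1794/190) = 9.442 servings → $8.97.
spinach + Greek yogurt with both tight: 2.686 servings and 2.712 servings → $5.80.
So the least-cost plan costs $5.80.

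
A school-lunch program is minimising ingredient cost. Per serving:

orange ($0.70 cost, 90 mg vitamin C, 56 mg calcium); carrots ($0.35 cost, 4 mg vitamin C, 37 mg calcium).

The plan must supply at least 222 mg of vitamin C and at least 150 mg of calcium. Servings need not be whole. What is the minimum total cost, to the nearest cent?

With two linear requirements the optimum uses one or two foods; enumerate the corners.
orange only: max(222/90, 150/56) = 2.679 servings → $1.88.
carrots only: max(222/4, 150/37) = 55.5 servings → $19.43.
orange + carrots with both tight: 2.451 servings and 0.3439 servings → $1.84.
The minimum over all feasible corners is $1.84.

$1.84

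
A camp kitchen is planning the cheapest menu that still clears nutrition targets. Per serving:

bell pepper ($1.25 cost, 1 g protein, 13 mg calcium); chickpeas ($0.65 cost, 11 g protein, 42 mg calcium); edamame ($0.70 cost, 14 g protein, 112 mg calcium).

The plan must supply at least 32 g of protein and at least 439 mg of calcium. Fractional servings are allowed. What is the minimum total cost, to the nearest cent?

Two binding constraints pin down two serving amounts, so the optimal mix uses at most two foods. The candidates are each food alone (scaled to the tighter of protein/calcium) and each pair with both constraints tight.
bell pepper only: max(32/1, 439/13) = 33.77 servings → $42.21.
chickpeas only: max(32/11, 439/42) = 10.45 servings → $6.79.
edamame only: max(32/14, 439/112) = 3.92 servings → $2.74.
bell pepper + chickpeas with both targets exact would need a negative amount; discard.
bell pepper + edamame: the both-tight solution has a negative serving — not a feasible corner.
chickpeas + edamame with both targets exact would need a negative amount; discard.
Cheapest feasible corner: $2.74.

$2.74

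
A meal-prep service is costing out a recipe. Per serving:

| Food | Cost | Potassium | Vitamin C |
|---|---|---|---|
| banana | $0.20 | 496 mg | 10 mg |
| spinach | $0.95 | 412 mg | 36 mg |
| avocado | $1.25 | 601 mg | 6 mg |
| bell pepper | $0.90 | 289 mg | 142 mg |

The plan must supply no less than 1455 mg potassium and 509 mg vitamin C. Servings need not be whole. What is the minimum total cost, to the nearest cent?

$3.35

An LP optimum is at a vertex; with two nutrient constraints at most two foods are used. Check each candidate.
banana only: max(1455/496, 509/10) = 50.9 servings → $10.18.
spinach only: max(1455/412, 509/36) = 14.14 servings → $13.43.
avocado only: max(1455/601, 509/6) = 84.83 servings → $106.04.
bell pepper only: max(1455/289, 509/142) = 5.035 servings → $4.53.
banana + spinach: intersection lies outside the first quadrant.
banana + avocado: intersection lies outside the first quadrant.
banana + bell pepper with both tight: 0.8811 servings and 3.522 servings → $3.35.
spinach + avocado with both targets exact would need a negative amount; discard.
spinach + bell pepper with both tight: 1.237 servings and 3.271 servings → $4.12.
avocado + bell pepper with both tight: 0.7118 servings and 3.554 servings → $4.09.
So the least-cost plan costs $3.35.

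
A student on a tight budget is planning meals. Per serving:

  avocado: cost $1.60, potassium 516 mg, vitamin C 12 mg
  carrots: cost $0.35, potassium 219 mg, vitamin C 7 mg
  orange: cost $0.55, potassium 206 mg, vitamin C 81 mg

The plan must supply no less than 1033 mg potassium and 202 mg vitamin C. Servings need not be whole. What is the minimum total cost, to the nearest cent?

$2.15

For a min-cost LP with two ≥-constraints, a basic feasible solution has at most two positive variables.
avocado only: max(1033/516, 202/12) = 16.83 servings → $26.93.
carrots only: max(1033/219, 202/7) = 28.86 servings → $10.10.
orange only: max(1033/206, 202/81) = 5.015 servings → $2.76.
avocado + carrots: the both-tight solution has a negative serving — not a feasible corner.
avocado + orange with both tight: 1.07 servings and 2.335 servings → $3.00.
carrots + orange with both tight: 2.581 servings and 2.271 servings → $2.15.
So the least-cost plan costs $2.15.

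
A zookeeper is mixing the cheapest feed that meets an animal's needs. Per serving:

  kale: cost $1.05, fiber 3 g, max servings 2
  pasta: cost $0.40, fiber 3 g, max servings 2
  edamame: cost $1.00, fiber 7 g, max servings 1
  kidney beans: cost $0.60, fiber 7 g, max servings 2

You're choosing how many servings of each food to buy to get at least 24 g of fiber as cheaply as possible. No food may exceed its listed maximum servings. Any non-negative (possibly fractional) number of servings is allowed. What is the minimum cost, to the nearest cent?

Cost per g of fiber: kidney beans $0.0857, pasta $0.1333, edamame $0.1429, kale $0.3500.
Take 2 servings of kidney beans: +14.0 g fiber for $1.20 (total $1.20, still need 10.0 g).
Take 2 servings of pasta: +6.0 g fiber for $0.80 (total $2.00, still need 4.0 g).
Take 0.5714 servings of edamame: +4.0 g fiber for $0.57 (total $2.57, still need 0.0 g).
Filling from the cheapest source first is optimal under one linear minimum: $2.57.

$2.57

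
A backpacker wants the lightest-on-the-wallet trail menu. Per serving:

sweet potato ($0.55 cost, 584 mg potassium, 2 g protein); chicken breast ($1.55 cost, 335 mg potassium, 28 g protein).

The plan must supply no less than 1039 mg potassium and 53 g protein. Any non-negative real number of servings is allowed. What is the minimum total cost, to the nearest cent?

$3.25

For a min-cost LP with two ≥-constraints, a basic feasible solution has at most two positive variables.
sweet potato only: max(1039/584, 53/2) = 26.5 servings → $14.57.
chicken breast only: max(1039/335, 53/28) = 3.101 servings → $4.81.
sweet potato + chicken breast with both tight: 0.7229 servings and 1.841 servings → $3.25.
The minimum over all feasible corners is $3.25.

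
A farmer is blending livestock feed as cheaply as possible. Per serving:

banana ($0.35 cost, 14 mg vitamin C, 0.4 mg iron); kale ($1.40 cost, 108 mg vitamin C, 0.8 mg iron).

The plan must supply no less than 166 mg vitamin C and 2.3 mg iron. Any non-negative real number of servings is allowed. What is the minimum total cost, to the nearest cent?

An LP optimum is at a vertex; with two nutrient constraints at most two foods are used. Check each candidate.
banana only: max(166/14, 2.3/0.4) = 11.86 servings → $4.15.
kale only: max(166/108, 2.3/0.8) = 2.875 servings → $4.03.
banana + kale with both tight: 3.612 servings and 1.069 servings → $2.76.
Cheapest feasible corner: $2.76.

$2.76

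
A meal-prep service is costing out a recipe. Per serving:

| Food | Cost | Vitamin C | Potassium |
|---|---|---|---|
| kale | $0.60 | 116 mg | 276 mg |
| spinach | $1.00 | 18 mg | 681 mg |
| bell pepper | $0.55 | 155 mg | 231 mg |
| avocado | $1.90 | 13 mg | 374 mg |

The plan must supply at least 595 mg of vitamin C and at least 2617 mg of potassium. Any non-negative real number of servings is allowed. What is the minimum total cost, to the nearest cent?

$4.59

A basic optimal solution has at most two foods positive. Try each food alone and each pair with both targets met exactly.
kale only: max(595/116, 2617/276) = 9.482 servings → $5.69.
spinach only: max(595/18, 2617/681) = 33.06 servings → $33.06.
bell pepper only: max(595/155, 2617/231) = 11.33 servings → $6.23.
avocado only: max(595/13, 2617/374) = 45.77 servings → $86.96.
kale + spinach with both tight: 4.837 servings and 1.882 servings → $4.78.
kale + bell pepper with both targets exact would need a negative amount; discard.
kale + avocado with both tight: 4.737 servings and 3.502 servings → $9.50.
spinach + bell pepper with both tight: 2.645 servings and 3.532 servings → $4.59.
spinach + avocado with both targets exact would need a negative amount; discard.
bell pepper + avocado with both tight: 3.429 servings and 4.879 servings → $11.16.
Cheapest feasible corner: $4.59.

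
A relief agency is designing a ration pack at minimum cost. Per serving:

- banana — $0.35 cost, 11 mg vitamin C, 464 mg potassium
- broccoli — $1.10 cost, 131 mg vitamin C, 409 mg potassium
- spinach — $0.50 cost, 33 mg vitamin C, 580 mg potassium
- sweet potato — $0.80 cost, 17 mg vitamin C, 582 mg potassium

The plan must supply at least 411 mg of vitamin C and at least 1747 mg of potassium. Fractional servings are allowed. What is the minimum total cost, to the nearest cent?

$3.67

Minimising a linear cost over {vitamin C ≥ 411, potassium ≥ 1747, servings ≥ 0} — the optimum is at a vertex, using one or two foods.
banana only: max(411/11, 1747/464) = 37.36 servings → $13.08.
broccoli only: max(411/131, 1747/409) = 4.271 servings → $4.70.
spinach only: max(411/33, 1747/580) = 12.45 servings → $6.23.
sweet potato only: max(411/17, 1747/582) = 24.18 servings → $19.34.
banana + broccoli with both tight: 1.079 servings and 3.047 servings → $3.73.
banana + spinach with both targets exact would need a negative amount; discard.
banana + sweet potato with both targets exact would need a negative amount; discard.
broccoli + spinach with both tight: 2.892 servings and 0.9724 servings → $3.67.
broccoli + sweet potato with both tight: 3.024 servings and 0.8769 servings → $4.03.
spinach + sweet potato: intersection lies outside the first quadrant.
Cheapest feasible corner: $3.67.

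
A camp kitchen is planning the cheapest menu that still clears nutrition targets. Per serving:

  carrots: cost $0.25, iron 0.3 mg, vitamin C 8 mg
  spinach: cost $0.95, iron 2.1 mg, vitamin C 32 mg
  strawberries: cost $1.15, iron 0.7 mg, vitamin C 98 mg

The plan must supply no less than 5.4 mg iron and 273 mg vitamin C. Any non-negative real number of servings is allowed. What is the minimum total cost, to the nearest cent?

Compare the cost at each extreme point of the feasible region.
carrots only: max(5.4/0.3, 273/8) = 34.12 servings → $8.53.
spinach only: max(5.4/2.1, 273/32) = 8.531 servings → $8.10.
strawberries only: max(5.4/0.7, 273/98) = 7.714 servings → $8.87.
carrots + spinach: intersection lies outside the first quadrant.
carrots + strawberries with both tight: 14.21 servings and 1.626 servings → $5.42.
spinach + strawberries with both tight: 1.844 servings and 2.184 servings → $4.26.
Cheapest feasible corner: $4.26.

$4.26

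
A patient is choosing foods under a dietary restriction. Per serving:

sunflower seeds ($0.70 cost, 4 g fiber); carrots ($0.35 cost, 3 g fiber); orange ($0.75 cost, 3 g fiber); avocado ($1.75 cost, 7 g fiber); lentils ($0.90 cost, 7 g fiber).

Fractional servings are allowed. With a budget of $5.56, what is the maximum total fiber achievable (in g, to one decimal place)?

Fiber per dollar: carrots 8.571, lentils 7.778, sunflower seeds 5.714, orange 4, avocado 4.
With no serving limits, spend the whole cost allowance on carrots: $5.56 / $0.35 × 3 g = 47.7 g.

47.7 g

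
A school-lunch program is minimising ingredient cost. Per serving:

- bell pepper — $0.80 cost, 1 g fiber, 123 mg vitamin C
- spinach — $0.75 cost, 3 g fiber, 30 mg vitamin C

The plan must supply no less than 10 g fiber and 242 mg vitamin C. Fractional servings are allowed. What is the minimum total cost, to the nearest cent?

$3.19

bell pepper only: max(10/1, 242/123) = 10 servings → $8.00.
spinach only: max(10/3, 242/30) = 8.067 servings → $6.05.
bell pepper + spinach with both tight: 1.257 servings and 2.914 servings → $3.19.
So the least-cost plan costs $3.19.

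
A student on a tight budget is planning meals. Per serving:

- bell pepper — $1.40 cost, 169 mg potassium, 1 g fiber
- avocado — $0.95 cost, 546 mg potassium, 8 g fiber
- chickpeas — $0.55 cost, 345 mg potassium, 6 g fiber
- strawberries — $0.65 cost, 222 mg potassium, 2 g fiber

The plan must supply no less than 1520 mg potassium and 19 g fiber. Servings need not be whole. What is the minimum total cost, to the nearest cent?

Minimising a linear cost over {potassium ≥ 1520, fiber ≥ 19, servings ≥ 0} — the optimum is at a vertex, using one or two foods.
bell pepper only: max(1520/169, 19/1) = 19 servings → $26.60.
avocado only: max(1520/546, 19/8) = 2.784 servings → $2.64.
chickpeas only: max(1520/345, 19/6) = 4.406 servings → $2.42.
strawberries only: max(1520/222, 19/2) = 9.5 servings → $6.17.
bell pepper + avocado with both tight: 2.216 servings and 2.098 servings → $5.10.
bell pepper + chickpeas with both tight: 3.834 servings and 2.528 servings → $6.76.
bell pepper + strawberries: intersection lies outside the first quadrant.
avocado + chickpeas with both targets exact would need a negative amount; discard.
avocado + strawberries with both tight: 1.722 servings and 2.611 servings → $3.33.
chickpeas + strawberries with both tight: 1.835 servings and 3.995 servings → $3.61.
Cheapest feasible corner: $2.42.

$2.42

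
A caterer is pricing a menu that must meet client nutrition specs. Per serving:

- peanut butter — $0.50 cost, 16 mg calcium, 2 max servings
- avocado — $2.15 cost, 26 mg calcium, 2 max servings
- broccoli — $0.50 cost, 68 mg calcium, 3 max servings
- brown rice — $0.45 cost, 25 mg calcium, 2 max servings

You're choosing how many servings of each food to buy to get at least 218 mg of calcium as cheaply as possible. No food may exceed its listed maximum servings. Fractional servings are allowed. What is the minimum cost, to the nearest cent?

$1.75

Cost per mg of calcium: broccoli $0.0074, brown rice $0.0180, peanut butter $0.0312, avocado $0.0827.
Take 3 servings of broccoli: +204.0 mg calcium for $1.50 (total $1.50, still need 14.0 mg).
Take 0.56 servings of brown rice: +14.0 mg calcium for $0.25 (total $1.75, still need 0.0 mg).
Filling from the cheapest source first is optimal under one linear minimum: $1.75.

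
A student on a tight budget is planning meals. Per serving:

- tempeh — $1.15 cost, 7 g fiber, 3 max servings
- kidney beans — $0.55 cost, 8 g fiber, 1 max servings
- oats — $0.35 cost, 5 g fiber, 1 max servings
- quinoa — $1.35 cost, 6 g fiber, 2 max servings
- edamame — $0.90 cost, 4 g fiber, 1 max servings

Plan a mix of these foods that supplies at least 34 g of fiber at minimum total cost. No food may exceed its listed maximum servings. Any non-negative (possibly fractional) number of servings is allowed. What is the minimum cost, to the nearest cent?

Cost per g of fiber: kidney beans $0.0688, oats $0.0700, tempeh $0.1643, quinoa $0.2250, edamame $0.2250.
Take 1 serving of kidney beans: +8.0 g fiber for $0.55 (total $0.55, still need 26.0 g).
Take 1 serving of oats: +5.0 g fiber for $0.35 (total $0.90, still need 21.0 g).
Take 3 servings of tempeh: +21.0 g fiber for $3.45 (total $4.35, still need 0.0 g).
Filling from the cheapest source first is optimal under one linear minimum: $4.35.

$4.35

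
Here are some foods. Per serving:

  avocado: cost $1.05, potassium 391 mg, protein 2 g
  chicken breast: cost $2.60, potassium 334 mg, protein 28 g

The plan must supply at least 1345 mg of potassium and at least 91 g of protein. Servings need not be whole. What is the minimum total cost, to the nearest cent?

$9.06

With two linear requirements the optimum uses one or two foods; enumerate the corners.
avocado only: max(1345/391, 91/2) = 45.5 servings → $47.77.
chicken breast only: max(1345/334, 91/28) = 4.027 servings → $10.47.
avocado + chicken breast with both tight: 0.7068 servings and 3.2 servings → $9.06.
The minimum over all feasible corners is $9.06.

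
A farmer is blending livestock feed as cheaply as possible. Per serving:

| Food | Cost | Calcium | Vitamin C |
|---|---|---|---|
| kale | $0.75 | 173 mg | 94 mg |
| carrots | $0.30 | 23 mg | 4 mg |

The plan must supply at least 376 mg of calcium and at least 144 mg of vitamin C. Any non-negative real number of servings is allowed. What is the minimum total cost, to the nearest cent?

kale only: max(376/173, 144/94) = 2.173 servings → $1.63.
carrots only: max(376/23, 144/4) = 36 servings → $10.80.
kale + carrots with both tight: 1.23 servings and 7.097 servings → $3.05.
Cheapest feasible corner: $1.63.

$1.63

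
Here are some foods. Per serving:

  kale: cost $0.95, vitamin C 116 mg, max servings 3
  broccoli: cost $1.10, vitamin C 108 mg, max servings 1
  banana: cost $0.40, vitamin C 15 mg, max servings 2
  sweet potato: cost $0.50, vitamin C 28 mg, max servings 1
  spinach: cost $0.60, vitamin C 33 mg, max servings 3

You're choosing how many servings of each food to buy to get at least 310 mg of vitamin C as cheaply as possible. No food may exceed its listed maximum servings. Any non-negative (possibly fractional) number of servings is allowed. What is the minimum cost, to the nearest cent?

$2.54

Cost per mg of vitamin C: kale $0.0082, broccoli $0.0102, sweet potato $0.0179, spinach $0.0182, banana $0.0267.
Take 2.672 servings of kale: +310.0 mg vitamin C for $2.54 (total $2.54, still need 0.0 mg).
Filling from the cheapest source first is optimal under one linear minimum: $2.54.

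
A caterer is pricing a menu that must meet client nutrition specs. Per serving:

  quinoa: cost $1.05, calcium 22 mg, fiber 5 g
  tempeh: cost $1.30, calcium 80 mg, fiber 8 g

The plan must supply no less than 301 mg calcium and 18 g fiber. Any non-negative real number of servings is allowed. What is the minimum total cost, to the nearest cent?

quinoa only: max(301/22, 18/5) = 13.68 servings → $14.37.
tempeh only: max(301/80, 18/8) = 3.763 servings → $4.89.
quinoa + tempeh: intersection lies outside the first quadrant.
So the least-cost plan costs $4.89.

$4.89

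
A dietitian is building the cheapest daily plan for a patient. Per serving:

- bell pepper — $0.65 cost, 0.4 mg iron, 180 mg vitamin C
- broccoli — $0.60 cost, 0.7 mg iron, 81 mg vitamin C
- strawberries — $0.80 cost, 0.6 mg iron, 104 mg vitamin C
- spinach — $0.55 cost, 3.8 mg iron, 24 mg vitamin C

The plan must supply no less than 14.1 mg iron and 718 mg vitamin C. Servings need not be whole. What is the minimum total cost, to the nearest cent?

$4.14

Compare the cost at each extreme point of the feasible region.
bell pepper only: max(14.1/0.4, 718/180) = 35.25 servings → $22.91.
broccoli only: max(14.1/0.7, 718/81) = 20.14 servings → $12.09.
strawberries only: max(14.1/0.6, 718/104) = 23.5 servings → $18.80.
spinach only: max(14.1/3.8, 718/24) = 29.92 servings → $16.45.
bell pepper + broccoli: intersection lies outside the first quadrant.
bell pepper + strawberries: the both-tight solution has a negative serving — not a feasible corner.
bell pepper + spinach with both tight: 3.544 servings and 3.337 servings → $4.14.
broccoli + strawberries with both targets exact would need a negative amount; discard.
broccoli + spinach with both tight: 8.213 servings and 2.198 servings → $6.14.
strawberries + spinach with both tight: 6.276 servings and 2.72 servings → $6.52.
Cheapest feasible corner: $4.14.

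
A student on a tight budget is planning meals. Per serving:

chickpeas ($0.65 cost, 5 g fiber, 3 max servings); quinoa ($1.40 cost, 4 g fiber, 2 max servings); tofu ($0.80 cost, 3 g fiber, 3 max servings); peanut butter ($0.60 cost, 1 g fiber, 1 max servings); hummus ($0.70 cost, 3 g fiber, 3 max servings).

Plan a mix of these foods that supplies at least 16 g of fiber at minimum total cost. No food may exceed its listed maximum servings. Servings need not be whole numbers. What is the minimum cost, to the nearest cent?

Cost per g of fiber: chickpeas $0.1300, hummus $0.2333, tofu $0.2667, quinoa $0.3500, peanut butter $0.6000.
Take 3 servings of chickpeas: +15.0 g fiber for $1.95 (total $1.95, still need 1.0 g).
Take 0.3333 servings of hummus: +1.0 g fiber for $0.23 (total $2.18, still need 0.0 g).
Greedy by cheapest-per-g is optimal for a single linear constraint, so the minimum cost is $2.18.

$2.18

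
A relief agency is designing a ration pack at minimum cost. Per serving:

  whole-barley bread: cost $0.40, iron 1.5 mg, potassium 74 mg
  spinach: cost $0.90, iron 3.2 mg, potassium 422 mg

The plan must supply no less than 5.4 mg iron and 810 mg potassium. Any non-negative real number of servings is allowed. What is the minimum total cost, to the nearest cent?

$1.73

The cheapest plan sits at a corner of the feasible region — with two constraints it uses at most two foods.
whole-barley bread only: max(5.4/1.5, 810/74) = 10.95 servings → $4.38.
spinach only: max(5.4/3.2, 810/422) = 1.919 servings → $1.73.
whole-barley bread + spinach with both targets exact would need a negative amount; discard.
So the least-cost plan costs $1.73.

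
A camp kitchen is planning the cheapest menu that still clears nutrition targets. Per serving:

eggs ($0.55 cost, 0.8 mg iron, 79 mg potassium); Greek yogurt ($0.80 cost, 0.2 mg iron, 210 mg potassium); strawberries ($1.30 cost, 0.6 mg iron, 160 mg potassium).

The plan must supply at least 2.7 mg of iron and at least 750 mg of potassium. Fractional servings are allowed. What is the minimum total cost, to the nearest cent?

For a min-cost LP with two ≥-constraints, a basic feasible solution has at most two positive variables.
eggs only: max(2.7/0.8, 750/79) = 9.494 servings → $5.22.
Greek yogurt only: max(2.7/0.2, 750/210) = 13.5 servings → $10.80.
strawberries only: max(2.7/0.6, 750/160) = 4.688 servings → $6.09.
eggs + Greek yogurt with both tight: 2.74 servings and 2.541 servings → $3.54.
eggs + strawberries: intersection lies outside the first quadrant.
Greek yogurt + strawberries with both tight: 0.1915 servings and 4.436 servings → $5.92.
The minimum over all feasible corners is $3.54.

$3.54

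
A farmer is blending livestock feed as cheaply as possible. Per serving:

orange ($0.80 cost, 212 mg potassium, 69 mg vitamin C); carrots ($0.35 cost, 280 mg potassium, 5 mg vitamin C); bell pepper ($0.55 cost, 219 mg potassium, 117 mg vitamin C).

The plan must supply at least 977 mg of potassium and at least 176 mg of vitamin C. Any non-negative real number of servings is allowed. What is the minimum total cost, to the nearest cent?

With two linear requirements the optimum uses one or two foods; enumerate the corners.
orange only: max(977/212, 176/69) = 4.608 servings → $3.69.
carrots only: max(977/280, 176/5) = 35.2 servings → $12.32.
bell pepper only: max(977/219, 176/117) = 4.461 servings → $2.45.
orange + carrots with both tight: 2.431 servings and 1.648 servings → $2.52.
orange + bell pepper: intersection lies outside the first quadrant.
carrots + bell pepper with both tight: 2.393 servings and 1.402 servings → $1.61.
So the least-cost plan costs $1.61.

$1.61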